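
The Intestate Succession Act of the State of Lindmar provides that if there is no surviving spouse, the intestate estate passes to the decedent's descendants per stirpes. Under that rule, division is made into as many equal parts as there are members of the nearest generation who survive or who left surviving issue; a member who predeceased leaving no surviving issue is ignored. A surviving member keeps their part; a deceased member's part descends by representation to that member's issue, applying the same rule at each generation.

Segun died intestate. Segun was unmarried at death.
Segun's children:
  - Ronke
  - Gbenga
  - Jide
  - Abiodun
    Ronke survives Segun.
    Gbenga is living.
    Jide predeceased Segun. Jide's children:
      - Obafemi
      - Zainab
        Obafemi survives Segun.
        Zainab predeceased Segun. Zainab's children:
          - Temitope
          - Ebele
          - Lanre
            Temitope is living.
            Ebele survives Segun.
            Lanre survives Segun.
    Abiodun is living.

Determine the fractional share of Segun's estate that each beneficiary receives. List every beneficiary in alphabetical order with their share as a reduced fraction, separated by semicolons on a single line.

Abiodun 1/4; Ebele 1/24; Gbenga 1/4; Lanre 1/24; Obafemi 1/8; Ronke 1/4; Temitope 1/24

There is no surviving spouse, so the entire estate passes to Segun's descendants per stirpes.
The estate is divided into 4 equal shares of 1/4 among Ronke, Gbenga, Jide, Abiodun.
Ronke is living and takes 1/4.
Gbenga is living and takes 1/4.
Jide predeceased; the 1/4 allotted to Jide's branch passes to Jide's issue by representation.
The 1/4 is divided into 2 equal shares of 1/8 among Obafemi, Zainab.
Obafemi is living and takes 1/8.
Zainab predeceased; the 1/8 allotted to Zainab's branch passes to Zainab's issue by representation.
The 1/8 is divided into 3 equal shares of 1/24 among Temitope, Ebele, Lanre.
Temitope is living and takes 1/24.
Ebele is living and takes 1/24.
Lanre is living and takes 1/24.
Abiodun is living and takes 1/4.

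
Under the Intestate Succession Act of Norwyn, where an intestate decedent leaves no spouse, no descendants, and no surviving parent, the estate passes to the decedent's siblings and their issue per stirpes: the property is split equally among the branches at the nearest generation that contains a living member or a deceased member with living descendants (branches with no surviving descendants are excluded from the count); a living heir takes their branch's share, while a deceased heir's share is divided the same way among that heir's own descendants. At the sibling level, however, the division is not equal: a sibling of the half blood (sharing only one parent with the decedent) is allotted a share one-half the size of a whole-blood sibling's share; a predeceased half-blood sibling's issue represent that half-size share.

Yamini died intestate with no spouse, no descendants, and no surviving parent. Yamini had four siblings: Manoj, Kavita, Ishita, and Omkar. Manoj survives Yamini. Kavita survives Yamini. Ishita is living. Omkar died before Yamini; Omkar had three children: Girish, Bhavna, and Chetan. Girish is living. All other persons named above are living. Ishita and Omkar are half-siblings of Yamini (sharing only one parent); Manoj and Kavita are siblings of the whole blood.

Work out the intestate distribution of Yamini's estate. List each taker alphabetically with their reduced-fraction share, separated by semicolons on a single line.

Bhavna 1/18; Chetan 1/18; Girish 1/18; Ishita 1/6; Kavita 1/3; Manoj 1/3

No spouse, descendants, or parent survives, so the estate passes to Yamini's siblings per stirpes.
Half-blood siblings count for one-half the weight of whole-blood siblings at the initial division.
Dividing 1 in proportion to weights (total weight 3): Manoj (weight 1) → 1/3; Kavita (weight 1) → 1/3; Ishita (weight 1/2) → 1/6; Omkar (weight 1/2) → 1/6.
Manoj is living and takes 1/3.
Kavita is living and takes 1/3.
Ishita is living and takes 1/6.
Omkar predeceased; the 1/6 allotted to Omkar's branch passes to Omkar's issue by representation.
The 1/6 is divided into 3 equal shares of 1/18 among Girish, Bhavna, Chetan.
Girish is living and takes 1/18.
Bhavna is living and takes 1/18.
Chetan is living and takes 1/18.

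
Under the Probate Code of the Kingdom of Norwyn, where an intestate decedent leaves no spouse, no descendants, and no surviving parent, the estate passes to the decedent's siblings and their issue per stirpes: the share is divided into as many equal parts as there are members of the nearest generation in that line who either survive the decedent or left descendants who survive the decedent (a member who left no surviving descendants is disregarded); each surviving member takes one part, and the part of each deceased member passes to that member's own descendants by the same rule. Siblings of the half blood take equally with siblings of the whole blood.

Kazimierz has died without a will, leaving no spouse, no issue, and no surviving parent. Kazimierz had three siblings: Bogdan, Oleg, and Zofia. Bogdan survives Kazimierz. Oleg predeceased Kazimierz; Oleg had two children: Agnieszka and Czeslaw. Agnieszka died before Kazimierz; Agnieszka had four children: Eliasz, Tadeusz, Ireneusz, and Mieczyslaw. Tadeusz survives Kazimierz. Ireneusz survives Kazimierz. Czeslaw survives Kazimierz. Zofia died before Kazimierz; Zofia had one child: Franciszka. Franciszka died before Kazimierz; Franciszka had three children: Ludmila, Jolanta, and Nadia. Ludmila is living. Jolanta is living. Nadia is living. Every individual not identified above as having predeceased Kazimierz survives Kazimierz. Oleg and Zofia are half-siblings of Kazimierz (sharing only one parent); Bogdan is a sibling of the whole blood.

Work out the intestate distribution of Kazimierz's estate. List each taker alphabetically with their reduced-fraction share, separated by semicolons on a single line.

Bogdan 1/3; Czeslaw 1/6; Eliasz 1/24; Ireneusz 1/24; Jolanta 1/9; Ludmila 1/9; Mieczyslaw 1/24; Nadia 1/9; Tadeusz 1/24

No spouse, descendants, or parent survives, so the estate passes to Kazimierz's siblings per stirpes.
Half-blood and whole-blood siblings take equally under the stated rule.
The estate is divided into 3 equal shares of 1/3 among Bogdan, Oleg, Zofia.
Bogdan is living and takes 1/3.
Oleg predeceased; the 1/3 allotted to Oleg's branch passes to Oleg's issue by representation.
The 1/3 is divided into 2 equal shares of 1/6 among Agnieszka, Czeslaw.
Agnieszka predeceased; the 1/6 allotted to Agnieszka's branch passes to Agnieszka's issue by representation.
The 1/6 is divided into 4 equal shares of 1/24 among Eliasz, Tadeusz, Ireneusz, Mieczyslaw.
Eliasz is living and takes 1/24.
Tadeusz is living and takes 1/24.
Ireneusz is living and takes 1/24.
Mieczyslaw is living and takes 1/24.
Czeslaw is living and takes 1/6.
Zofia predeceased; the 1/3 allotted to Zofia's branch passes to Zofia's issue by representation.
Franciszka's line is the sole branch at this level, so the full 1/3 passes to Franciszka's issue by representation.
The 1/3 is divided into 3 equal shares of 1/9 among Ludmila, Jolanta, Nadia.
Ludmila is living and takes 1/9.
Jolanta is living and takes 1/9.
Nadia is living and takes 1/9.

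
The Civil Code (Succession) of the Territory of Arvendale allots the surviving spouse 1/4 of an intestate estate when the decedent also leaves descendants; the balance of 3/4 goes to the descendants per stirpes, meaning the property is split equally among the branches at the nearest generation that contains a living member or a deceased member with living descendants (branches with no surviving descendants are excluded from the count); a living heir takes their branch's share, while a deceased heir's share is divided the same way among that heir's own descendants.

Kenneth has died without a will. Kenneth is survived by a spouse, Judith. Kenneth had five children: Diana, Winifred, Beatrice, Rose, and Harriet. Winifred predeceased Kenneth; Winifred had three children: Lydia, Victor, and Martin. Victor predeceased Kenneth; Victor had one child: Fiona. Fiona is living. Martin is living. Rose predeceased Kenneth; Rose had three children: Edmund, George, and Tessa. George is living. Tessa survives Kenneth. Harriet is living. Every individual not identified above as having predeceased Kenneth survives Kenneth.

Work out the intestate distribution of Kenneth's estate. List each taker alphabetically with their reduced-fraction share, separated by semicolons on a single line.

Beatrice 3/20; Diana 3/20; Edmund 1/20; Fiona 1/20; George 1/20; Harriet 3/20; Judith 1/4; Lydia 1/20; Martin 1/20; Tessa 1/20

Judith, as surviving spouse, takes 1/4.
The remaining 3/4 passes to Kenneth's descendants per stirpes.
The 3/4 is divided into 5 equal shares of 3/20 among Diana, Winifred, Beatrice, Rose, Harriet.
Diana is living and takes 3/20.
Winifred predeceased; the 3/20 allotted to Winifred's branch passes to Winifred's issue by representation.
The 3/20 is divided into 3 equal shares of 1/20 among Lydia, Victor, Martin.
Lydia is living and takes 1/20.
Victor predeceased; the 1/20 allotted to Victor's branch passes to Victor's issue by representation.
Fiona is the sole taker at this level and receives the full 1/20.
Martin is living and takes 1/20.
Beatrice is living and takes 3/20.
Rose predeceased; the 3/20 allotted to Rose's branch passes to Rose's issue by representation.
The 3/20 is divided into 3 equal shares of 1/20 among Edmund, George, Tessa.
Edmund is living and takes 1/20.
George is living and takes 1/20.
Tessa is living and takes 1/20.
Harriet is living and takes 3/20.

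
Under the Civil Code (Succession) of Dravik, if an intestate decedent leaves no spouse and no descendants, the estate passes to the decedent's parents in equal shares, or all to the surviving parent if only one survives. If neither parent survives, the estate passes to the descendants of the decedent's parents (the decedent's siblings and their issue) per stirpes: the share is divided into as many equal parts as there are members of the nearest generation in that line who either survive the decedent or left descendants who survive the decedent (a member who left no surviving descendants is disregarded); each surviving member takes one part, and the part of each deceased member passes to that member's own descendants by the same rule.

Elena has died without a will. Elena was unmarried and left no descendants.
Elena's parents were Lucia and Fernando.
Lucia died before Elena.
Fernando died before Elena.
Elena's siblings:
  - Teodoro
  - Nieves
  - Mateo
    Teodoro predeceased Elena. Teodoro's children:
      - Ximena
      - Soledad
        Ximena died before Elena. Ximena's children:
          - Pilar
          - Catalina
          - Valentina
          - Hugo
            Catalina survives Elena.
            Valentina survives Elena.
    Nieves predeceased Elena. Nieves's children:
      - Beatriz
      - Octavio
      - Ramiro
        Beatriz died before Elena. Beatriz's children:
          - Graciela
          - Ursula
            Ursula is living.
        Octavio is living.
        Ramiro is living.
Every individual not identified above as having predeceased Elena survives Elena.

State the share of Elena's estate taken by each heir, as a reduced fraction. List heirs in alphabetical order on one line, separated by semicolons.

Neither parent survives and there are no descendants, so the estate passes to Elena's siblings and their issue per stirpes.
The estate is divided into 3 equal shares of 1/3 among Teodoro, Nieves, Mateo.
Teodoro predeceased; the 1/3 allotted to Teodoro's branch passes to Teodoro's issue by representation.
The 1/3 is divided into 2 equal shares of 1/6 among Ximena, Soledad.
Ximena predeceased; the 1/6 allotted to Ximena's branch passes to Ximena's issue by representation.
The 1/6 is divided into 4 equal shares of 1/24 among Pilar, Catalina, Valentina, Hugo.
Pilar is living and takes 1/24.
Catalina is living and takes 1/24.
Valentina is living and takes 1/24.
Hugo is living and takes 1/24.
Soledad is living and takes 1/6.
Nieves predeceased; the 1/3 allotted to Nieves's branch passes to Nieves's issue by representation.
The 1/3 is divided into 3 equal shares of 1/9 among Beatriz, Octavio, Ramiro.
Beatriz predeceased; the 1/9 allotted to Beatriz's branch passes to Beatriz's issue by representation.
The 1/9 is divided into 2 equal shares of 1/18 among Graciela, Ursula.
Graciela is living and takes 1/18.
Ursula is living and takes 1/18.
Octavio is living and takes 1/9.
Ramiro is living and takes 1/9.
Mateo is living and takes 1/3.

Catalina 1/24; Graciela 1/18; Hugo 1/24; Mateo 1/3; Octavio 1/9; Pilar 1/24; Ramiro 1/9; Soledad 1/6; Ursula 1/18; Valentina 1/24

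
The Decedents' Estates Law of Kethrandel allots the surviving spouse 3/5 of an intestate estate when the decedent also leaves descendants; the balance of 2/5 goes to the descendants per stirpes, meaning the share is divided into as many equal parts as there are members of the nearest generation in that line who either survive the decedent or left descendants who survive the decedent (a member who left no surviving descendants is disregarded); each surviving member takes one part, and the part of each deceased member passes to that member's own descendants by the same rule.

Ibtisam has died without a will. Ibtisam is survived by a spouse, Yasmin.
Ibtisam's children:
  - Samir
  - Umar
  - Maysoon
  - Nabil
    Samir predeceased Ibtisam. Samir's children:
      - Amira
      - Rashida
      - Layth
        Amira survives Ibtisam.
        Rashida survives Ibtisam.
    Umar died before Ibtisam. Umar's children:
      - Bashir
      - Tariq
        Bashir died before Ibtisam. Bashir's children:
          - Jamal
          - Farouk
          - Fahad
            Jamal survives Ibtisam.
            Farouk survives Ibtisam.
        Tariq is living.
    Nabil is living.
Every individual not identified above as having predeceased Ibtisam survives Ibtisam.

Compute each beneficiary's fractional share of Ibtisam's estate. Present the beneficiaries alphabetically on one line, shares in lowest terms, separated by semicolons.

Yasmin, as surviving spouse, takes 3/5.
The remaining 2/5 passes to Ibtisam's descendants per stirpes.
The 2/5 is divided into 4 equal shares of 1/10 among Samir, Umar, Maysoon, Nabil.
Samir predeceased; the 1/10 allotted to Samir's branch passes to Samir's issue by representation.
The 1/10 is divided into 3 equal shares of 1/30 among Amira, Rashida, Layth.
Amira is living and takes 1/30.
Rashida is living and takes 1/30.
Layth is living and takes 1/30.
Umar predeceased; the 1/10 allotted to Umar's branch passes to Umar's issue by representation.
The 1/10 is divided into 2 equal shares of 1/20 among Bashir, Tariq.
Bashir predeceased; the 1/20 allotted to Bashir's branch passes to Bashir's issue by representation.
The 1/20 is divided into 3 equal shares of 1/60 among Jamal, Farouk, Fahad.
Jamal is living and takes 1/60.
Farouk is living and takes 1/60.
Fahad is living and takes 1/60.
Tariq is living and takes 1/20.
Maysoon is living and takes 1/10.
Nabil is living and takes 1/10.

Amira 1/30; Fahad 1/60; Farouk 1/60; Jamal 1/60; Layth 1/30; Maysoon 1/10; Nabil 1/10; Rashida 1/30; Tariq 1/20; Yasmin 3/5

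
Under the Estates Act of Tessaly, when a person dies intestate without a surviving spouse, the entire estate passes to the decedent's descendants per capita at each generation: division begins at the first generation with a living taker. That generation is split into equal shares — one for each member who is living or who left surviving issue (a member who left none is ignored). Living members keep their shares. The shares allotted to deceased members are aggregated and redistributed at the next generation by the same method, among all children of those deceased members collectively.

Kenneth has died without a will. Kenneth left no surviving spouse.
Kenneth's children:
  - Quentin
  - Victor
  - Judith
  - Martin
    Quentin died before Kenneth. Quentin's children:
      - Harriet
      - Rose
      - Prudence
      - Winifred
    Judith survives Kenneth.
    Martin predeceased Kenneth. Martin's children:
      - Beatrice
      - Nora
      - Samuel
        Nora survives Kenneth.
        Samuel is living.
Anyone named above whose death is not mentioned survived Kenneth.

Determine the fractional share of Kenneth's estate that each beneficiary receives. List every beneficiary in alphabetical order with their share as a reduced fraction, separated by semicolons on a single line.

Beatrice 1/14; Harriet 1/14; Judith 1/4; Nora 1/14; Prudence 1/14; Rose 1/14; Samuel 1/14; Victor 1/4; Winifred 1/14

There is no surviving spouse, so the entire estate passes to Kenneth's descendants per capita at each generation.
At generation 1 (Quentin, Victor, Judith, Martin) there are 4 shares of (1)/4 = 1/4 each.
Living: Victor and Judith — each takes 1/4.
Deceased: Quentin and Martin. Their combined 1/2 is pooled and carried to generation 2.
At generation 2 (Harriet, Rose, Prudence, Winifred, Beatrice, Nora, Samuel) there are 7 shares of (1/2)/7 = 1/14 each.
Living: Harriet, Rose, Prudence, Winifred, Beatrice, Nora, and Samuel — each takes 1/14.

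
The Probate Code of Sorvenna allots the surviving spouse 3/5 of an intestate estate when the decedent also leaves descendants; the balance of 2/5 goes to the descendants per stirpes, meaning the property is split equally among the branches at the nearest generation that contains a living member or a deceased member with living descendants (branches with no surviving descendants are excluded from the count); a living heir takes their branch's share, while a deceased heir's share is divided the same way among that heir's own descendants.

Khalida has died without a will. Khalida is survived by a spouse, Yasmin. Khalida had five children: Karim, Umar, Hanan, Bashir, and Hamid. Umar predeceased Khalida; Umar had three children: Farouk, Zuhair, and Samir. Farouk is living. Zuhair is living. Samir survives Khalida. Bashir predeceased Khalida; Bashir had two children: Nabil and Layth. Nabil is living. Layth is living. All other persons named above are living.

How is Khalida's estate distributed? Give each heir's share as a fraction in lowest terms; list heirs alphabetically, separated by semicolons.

Yasmin, as surviving spouse, takes 3/5.
The remaining 2/5 passes to Khalida's descendants per stirpes.
The 2/5 is divided into 5 equal shares of 2/25 among Karim, Umar, Hanan, Bashir, Hamid.
Karim is living and takes 2/25.
Umar predeceased; the 2/25 allotted to Umar's branch passes to Umar's issue by representation.
The 2/25 is divided into 3 equal shares of 2/75 among Farouk, Zuhair, Samir.
Farouk is living and takes 2/75.
Zuhair is living and takes 2/75.
Samir is living and takes 2/75.
Hanan is living and takes 2/25.
Bashir predeceased; the 2/25 allotted to Bashir's branch passes to Bashir's issue by representation.
The 2/25 is divided into 2 equal shares of 1/25 among Nabil, Layth.
Nabil is living and takes 1/25.
Layth is living and takes 1/25.
Hamid is living and takes 2/25.

Farouk 2/75; Hamid 2/25; Hanan 2/25; Karim 2/25; Layth 1/25; Nabil 1/25; Samir 2/75; Yasmin 3/5; Zuhair 2/75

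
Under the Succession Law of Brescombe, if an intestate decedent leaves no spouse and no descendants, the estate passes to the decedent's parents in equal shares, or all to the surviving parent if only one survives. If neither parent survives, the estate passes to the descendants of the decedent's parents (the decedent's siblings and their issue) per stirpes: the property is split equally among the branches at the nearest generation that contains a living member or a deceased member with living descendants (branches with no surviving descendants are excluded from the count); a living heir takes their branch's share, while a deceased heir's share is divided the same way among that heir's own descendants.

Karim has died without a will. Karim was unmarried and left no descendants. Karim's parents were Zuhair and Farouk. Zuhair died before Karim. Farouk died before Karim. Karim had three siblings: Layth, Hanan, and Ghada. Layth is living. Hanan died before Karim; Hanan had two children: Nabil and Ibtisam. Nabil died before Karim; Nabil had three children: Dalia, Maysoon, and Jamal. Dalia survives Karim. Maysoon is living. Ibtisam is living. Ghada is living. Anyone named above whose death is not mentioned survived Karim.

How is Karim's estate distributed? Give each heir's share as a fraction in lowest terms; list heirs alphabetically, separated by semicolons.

Dalia 1/18; Ghada 1/3; Ibtisam 1/6; Jamal 1/18; Layth 1/3; Maysoon 1/18

Neither parent survives and there are no descendants, so the estate passes to Karim's siblings and their issue per stirpes.
The estate is divided into 3 equal shares of 1/3 among Layth, Hanan, Ghada.
Layth is living and takes 1/3.
Hanan predeceased; the 1/3 allotted to Hanan's branch passes to Hanan's issue by representation.
The 1/3 is divided into 2 equal shares of 1/6 among Nabil, Ibtisam.
Nabil predeceased; the 1/6 allotted to Nabil's branch passes to Nabil's issue by representation.
The 1/6 is divided into 3 equal shares of 1/18 among Dalia, Maysoon, Jamal.
Dalia is living and takes 1/18.
Maysoon is living and takes 1/18.
Jamal is living and takes 1/18.
Ibtisam is living and takes 1/6.
Ghada is living and takes 1/3.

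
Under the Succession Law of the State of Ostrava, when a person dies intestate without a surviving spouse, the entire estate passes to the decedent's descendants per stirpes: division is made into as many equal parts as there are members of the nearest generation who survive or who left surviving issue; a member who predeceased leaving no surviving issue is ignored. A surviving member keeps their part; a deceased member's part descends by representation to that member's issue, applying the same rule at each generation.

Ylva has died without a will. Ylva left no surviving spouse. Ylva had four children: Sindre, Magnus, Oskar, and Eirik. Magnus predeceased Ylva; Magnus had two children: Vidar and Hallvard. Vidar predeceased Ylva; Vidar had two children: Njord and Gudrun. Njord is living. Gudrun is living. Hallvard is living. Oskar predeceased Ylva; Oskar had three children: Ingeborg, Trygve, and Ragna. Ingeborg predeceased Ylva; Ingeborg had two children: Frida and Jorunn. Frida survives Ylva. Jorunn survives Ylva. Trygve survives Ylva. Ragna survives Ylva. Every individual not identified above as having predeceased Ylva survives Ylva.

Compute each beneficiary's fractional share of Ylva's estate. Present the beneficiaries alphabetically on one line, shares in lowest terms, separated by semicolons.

There is no surviving spouse, so the entire estate passes to Ylva's descendants per stirpes.
The estate is divided into 4 equal shares of 1/4 among Sindre, Magnus, Oskar, Eirik.
Sindre is living and takes 1/4.
Magnus predeceased; the 1/4 allotted to Magnus's branch passes to Magnus's issue by representation.
The 1/4 is divided into 2 equal shares of 1/8 among Vidar, Hallvard.
Vidar predeceased; the 1/8 allotted to Vidar's branch passes to Vidar's issue by representation.
The 1/8 is divided into 2 equal shares of 1/16 among Njord, Gudrun.
Njord is living and takes 1/16.
Gudrun is living and takes 1/16.
Hallvard is living and takes 1/8.
Oskar predeceased; the 1/4 allotted to Oskar's branch passes to Oskar's issue by representation.
The 1/4 is divided into 3 equal shares of 1/12 among Ingeborg, Trygve, Ragna.
Ingeborg predeceased; the 1/12 allotted to Ingeborg's branch passes to Ingeborg's issue by representation.
The 1/12 is divided into 2 equal shares of 1/24 among Frida, Jorunn.
Frida is living and takes 1/24.
Jorunn is living and takes 1/24.
Trygve is living and takes 1/12.
Ragna is living and takes 1/12.
Eirik is living and takes 1/4.

Eirik 1/4; Frida 1/24; Gudrun 1/16; Hallvard 1/8; Jorunn 1/24; Njord 1/16; Ragna 1/12; Sindre 1/4; Trygve 1/12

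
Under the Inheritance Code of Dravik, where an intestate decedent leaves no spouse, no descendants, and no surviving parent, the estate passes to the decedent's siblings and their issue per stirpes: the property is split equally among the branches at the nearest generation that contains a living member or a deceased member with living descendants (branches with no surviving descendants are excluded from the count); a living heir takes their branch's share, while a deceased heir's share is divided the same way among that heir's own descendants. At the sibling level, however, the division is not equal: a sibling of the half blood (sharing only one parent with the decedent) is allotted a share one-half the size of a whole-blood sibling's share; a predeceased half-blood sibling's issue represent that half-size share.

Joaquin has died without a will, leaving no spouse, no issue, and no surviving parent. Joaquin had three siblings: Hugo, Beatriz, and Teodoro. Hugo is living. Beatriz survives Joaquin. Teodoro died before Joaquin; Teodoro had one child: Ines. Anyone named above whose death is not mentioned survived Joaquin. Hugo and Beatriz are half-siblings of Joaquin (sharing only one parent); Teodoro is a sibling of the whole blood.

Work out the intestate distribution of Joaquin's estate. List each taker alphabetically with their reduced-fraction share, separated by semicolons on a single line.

No spouse, descendants, or parent survives, so the estate passes to Joaquin's siblings per stirpes.
Half-blood siblings count for one-half the weight of whole-blood siblings at the initial division.
Dividing 1 in proportion to weights (total weight 2): Hugo (weight 1/2) → 1/4; Beatriz (weight 1/2) → 1/4; Teodoro (weight 1) → 1/2.
Hugo is living and takes 1/4.
Beatriz is living and takes 1/4.
Teodoro predeceased; the 1/2 allotted to Teodoro's branch passes to Teodoro's issue by representation.
Ines is the sole taker at this level and receives the full 1/2.

Beatriz 1/4; Hugo 1/4; Ines 1/2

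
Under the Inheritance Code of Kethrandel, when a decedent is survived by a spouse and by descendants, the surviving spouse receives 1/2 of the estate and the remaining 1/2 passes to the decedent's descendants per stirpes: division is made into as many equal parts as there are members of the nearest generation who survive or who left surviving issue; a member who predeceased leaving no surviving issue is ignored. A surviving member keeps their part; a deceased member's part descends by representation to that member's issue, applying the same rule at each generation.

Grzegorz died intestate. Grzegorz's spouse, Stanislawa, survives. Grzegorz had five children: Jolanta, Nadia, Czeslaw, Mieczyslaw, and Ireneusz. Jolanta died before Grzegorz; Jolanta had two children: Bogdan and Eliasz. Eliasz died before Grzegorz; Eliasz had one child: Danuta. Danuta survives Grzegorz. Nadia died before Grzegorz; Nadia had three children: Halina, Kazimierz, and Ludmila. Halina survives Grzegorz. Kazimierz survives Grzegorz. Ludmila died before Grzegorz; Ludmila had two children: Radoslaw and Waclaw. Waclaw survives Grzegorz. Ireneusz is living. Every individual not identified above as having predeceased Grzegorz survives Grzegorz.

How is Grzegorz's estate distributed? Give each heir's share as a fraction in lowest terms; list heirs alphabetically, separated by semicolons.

Bogdan 1/20; Czeslaw 1/10; Danuta 1/20; Halina 1/30; Ireneusz 1/10; Kazimierz 1/30; Mieczyslaw 1/10; Radoslaw 1/60; Stanislawa 1/2; Waclaw 1/60

Stanislawa, as surviving spouse, takes 1/2.
The remaining 1/2 passes to Grzegorz's descendants per stirpes.
The 1/2 is divided into 5 equal shares of 1/10 among Jolanta, Nadia, Czeslaw, Mieczyslaw, Ireneusz.
Jolanta predeceased; the 1/10 allotted to Jolanta's branch passes to Jolanta's issue by representation.
The 1/10 is divided into 2 equal shares of 1/20 among Bogdan, Eliasz.
Bogdan is living and takes 1/20.
Eliasz predeceased; the 1/20 allotted to Eliasz's branch passes to Eliasz's issue by representation.
Danuta is the sole taker at this level and receives the full 1/20.
Nadia predeceased; the 1/10 allotted to Nadia's branch passes to Nadia's issue by representation.
The 1/10 is divided into 3 equal shares of 1/30 among Halina, Kazimierz, Ludmila.
Halina is living and takes 1/30.
Kazimierz is living and takes 1/30.
Ludmila predeceased; the 1/30 allotted to Ludmila's branch passes to Ludmila's issue by representation.
The 1/30 is divided into 2 equal shares of 1/60 among Radoslaw, Waclaw.
Radoslaw is living and takes 1/60.
Waclaw is living and takes 1/60.
Czeslaw is living and takes 1/10.
Mieczyslaw is living and takes 1/10.
Ireneusz is living and takes 1/10.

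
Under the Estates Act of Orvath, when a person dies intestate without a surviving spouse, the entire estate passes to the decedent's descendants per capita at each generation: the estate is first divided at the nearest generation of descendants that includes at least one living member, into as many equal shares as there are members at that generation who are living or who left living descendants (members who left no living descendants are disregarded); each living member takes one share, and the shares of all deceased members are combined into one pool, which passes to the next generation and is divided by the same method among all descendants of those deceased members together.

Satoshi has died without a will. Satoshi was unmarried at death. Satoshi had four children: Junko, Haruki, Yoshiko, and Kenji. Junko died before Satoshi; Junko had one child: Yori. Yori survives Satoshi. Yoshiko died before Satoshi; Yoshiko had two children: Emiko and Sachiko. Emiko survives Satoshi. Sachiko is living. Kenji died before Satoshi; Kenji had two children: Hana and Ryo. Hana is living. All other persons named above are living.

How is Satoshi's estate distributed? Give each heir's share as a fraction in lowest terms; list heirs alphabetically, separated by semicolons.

Emiko 3/20; Hana 3/20; Haruki 1/4; Ryo 3/20; Sachiko 3/20; Yori 3/20

There is no surviving spouse, so the entire estate passes to Satoshi's descendants per capita at each generation.
At generation 1 (Junko, Haruki, Yoshiko, Kenji) there are 4 shares of (1)/4 = 1/4 each.
Living: Haruki — each takes 1/4.
Deceased: Junko, Yoshiko, and Kenji. Their combined 3/4 is pooled and carried to generation 2.
At generation 2 (Yori, Emiko, Sachiko, Hana, Ryo) there are 5 shares of (3/4)/5 = 3/20 each.
Living: Yori, Emiko, Sachiko, Hana, and Ryo — each takes 3/20.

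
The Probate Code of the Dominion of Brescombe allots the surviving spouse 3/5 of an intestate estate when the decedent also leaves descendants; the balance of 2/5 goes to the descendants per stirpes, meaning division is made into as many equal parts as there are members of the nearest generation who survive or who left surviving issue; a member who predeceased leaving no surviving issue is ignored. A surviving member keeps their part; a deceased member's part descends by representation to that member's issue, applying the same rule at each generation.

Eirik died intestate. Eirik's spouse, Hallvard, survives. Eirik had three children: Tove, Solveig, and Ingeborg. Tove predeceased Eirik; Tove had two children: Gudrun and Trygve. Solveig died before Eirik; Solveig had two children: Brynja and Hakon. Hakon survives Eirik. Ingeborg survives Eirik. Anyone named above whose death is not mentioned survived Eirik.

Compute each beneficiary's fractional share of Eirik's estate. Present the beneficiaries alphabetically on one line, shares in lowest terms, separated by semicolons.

Brynja 1/15; Gudrun 1/15; Hakon 1/15; Hallvard 3/5; Ingeborg 2/15; Trygve 1/15

Hallvard, as surviving spouse, takes 3/5.
The remaining 2/5 passes to Eirik's descendants per stirpes.
The 2/5 is divided into 3 equal shares of 2/15 among Tove, Solveig, Ingeborg.
Tove predeceased; the 2/15 allotted to Tove's branch passes to Tove's issue by representation.
The 2/15 is divided into 2 equal shares of 1/15 among Gudrun, Trygve.
Gudrun is living and takes 1/15.
Trygve is living and takes 1/15.
Solveig predeceased; the 2/15 allotted to Solveig's branch passes to Solveig's issue by representation.
The 2/15 is divided into 2 equal shares of 1/15 among Brynja, Hakon.
Brynja is living and takes 1/15.
Hakon is living and takes 1/15.
Ingeborg is living and takes 2/15.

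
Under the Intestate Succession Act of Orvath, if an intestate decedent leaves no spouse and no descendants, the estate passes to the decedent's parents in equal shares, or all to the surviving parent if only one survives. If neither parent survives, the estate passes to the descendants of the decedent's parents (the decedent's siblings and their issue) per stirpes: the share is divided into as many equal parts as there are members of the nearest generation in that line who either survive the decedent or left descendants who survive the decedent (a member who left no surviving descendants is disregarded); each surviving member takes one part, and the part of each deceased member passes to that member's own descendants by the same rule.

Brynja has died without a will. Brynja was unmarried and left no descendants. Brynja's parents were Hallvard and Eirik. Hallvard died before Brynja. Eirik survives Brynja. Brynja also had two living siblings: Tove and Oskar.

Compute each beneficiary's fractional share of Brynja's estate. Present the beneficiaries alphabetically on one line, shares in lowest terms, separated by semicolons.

Only one parent, Eirik, survives, so Eirik takes the entire estate. The siblings take nothing because a surviving parent has priority.

Eirik 1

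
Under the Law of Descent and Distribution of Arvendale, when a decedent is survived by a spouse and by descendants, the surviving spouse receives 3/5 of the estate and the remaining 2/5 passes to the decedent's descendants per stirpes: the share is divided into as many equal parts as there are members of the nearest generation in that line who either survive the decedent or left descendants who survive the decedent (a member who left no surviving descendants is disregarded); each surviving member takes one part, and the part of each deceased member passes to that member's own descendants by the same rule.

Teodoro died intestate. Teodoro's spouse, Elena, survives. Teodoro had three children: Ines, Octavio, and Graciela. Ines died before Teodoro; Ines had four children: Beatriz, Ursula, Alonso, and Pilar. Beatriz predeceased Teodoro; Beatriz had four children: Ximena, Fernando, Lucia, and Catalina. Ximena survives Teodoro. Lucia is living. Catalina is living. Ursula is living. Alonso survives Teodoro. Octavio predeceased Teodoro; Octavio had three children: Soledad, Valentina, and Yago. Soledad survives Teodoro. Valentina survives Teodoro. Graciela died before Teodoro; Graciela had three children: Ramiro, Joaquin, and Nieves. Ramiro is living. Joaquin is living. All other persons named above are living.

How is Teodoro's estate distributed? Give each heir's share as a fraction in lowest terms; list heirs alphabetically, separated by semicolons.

Elena, as surviving spouse, takes 3/5.
The remaining 2/5 passes to Teodoro's descendants per stirpes.
The 2/5 is divided into 3 equal shares of 2/15 among Ines, Octavio, Graciela.
Ines predeceased; the 2/15 allotted to Ines's branch passes to Ines's issue by representation.
The 2/15 is divided into 4 equal shares of 1/30 among Beatriz, Ursula, Alonso, Pilar.
Beatriz predeceased; the 1/30 allotted to Beatriz's branch passes to Beatriz's issue by representation.
The 1/30 is divided into 4 equal shares of 1/120 among Ximena, Fernando, Lucia, Catalina.
Ximena is living and takes 1/120.
Fernando is living and takes 1/120.
Lucia is living and takes 1/120.
Catalina is living and takes 1/120.
Ursula is living and takes 1/30.
Alonso is living and takes 1/30.
Pilar is living and takes 1/30.
Octavio predeceased; the 2/15 allotted to Octavio's branch passes to Octavio's issue by representation.
The 2/15 is divided into 3 equal shares of 2/45 among Soledad, Valentina, Yago.
Soledad is living and takes 2/45.
Valentina is living and takes 2/45.
Yago is living and takes 2/45.
Graciela predeceased; the 2/15 allotted to Graciela's branch passes to Graciela's issue by representation.
The 2/15 is divided into 3 equal shares of 2/45 among Ramiro, Joaquin, Nieves.
Ramiro is living and takes 2/45.
Joaquin is living and takes 2/45.
Nieves is living and takes 2/45.

Alonso 1/30; Catalina 1/120; Elena 3/5; Fernando 1/120; Joaquin 2/45; Lucia 1/120; Nieves 2/45; Pilar 1/30; Ramiro 2/45; Soledad 2/45; Ursula 1/30; Valentina 2/45; Ximena 1/120; Yago 2/45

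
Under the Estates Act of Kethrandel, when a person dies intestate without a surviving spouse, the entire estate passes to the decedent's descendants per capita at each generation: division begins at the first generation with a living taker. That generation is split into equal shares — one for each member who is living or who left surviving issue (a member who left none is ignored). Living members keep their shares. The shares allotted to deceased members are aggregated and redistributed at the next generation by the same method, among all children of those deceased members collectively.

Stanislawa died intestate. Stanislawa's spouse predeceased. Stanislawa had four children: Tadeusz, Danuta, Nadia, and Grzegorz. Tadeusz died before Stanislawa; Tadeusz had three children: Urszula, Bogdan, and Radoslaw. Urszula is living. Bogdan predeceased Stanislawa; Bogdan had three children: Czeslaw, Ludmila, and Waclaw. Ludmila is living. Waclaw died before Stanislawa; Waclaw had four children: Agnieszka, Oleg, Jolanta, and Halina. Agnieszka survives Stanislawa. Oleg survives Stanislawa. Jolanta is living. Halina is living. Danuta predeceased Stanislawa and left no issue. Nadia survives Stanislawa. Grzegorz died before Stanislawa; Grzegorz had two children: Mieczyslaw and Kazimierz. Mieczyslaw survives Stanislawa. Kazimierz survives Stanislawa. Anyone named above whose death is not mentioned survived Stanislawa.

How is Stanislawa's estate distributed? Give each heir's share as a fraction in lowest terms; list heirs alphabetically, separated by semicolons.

Agnieszka 1/90; Czeslaw 2/45; Halina 1/90; Jolanta 1/90; Kazimierz 2/15; Ludmila 2/45; Mieczyslaw 2/15; Nadia 1/3; Oleg 1/90; Radoslaw 2/15; Urszula 2/15

There is no surviving spouse, so the entire estate passes to Stanislawa's descendants per capita at each generation.
At generation 1 (Tadeusz, Nadia, Grzegorz) there are 3 shares of (1)/3 = 1/3 each.
Living: Nadia — each takes 1/3.
Deceased: Tadeusz and Grzegorz. Their combined 2/3 is pooled and carried to generation 2.
At generation 2 (Urszula, Bogdan, Radoslaw, Mieczyslaw, Kazimierz) there are 5 shares of (2/3)/5 = 2/15 each.
Living: Urszula, Radoslaw, Mieczyslaw, and Kazimierz — each takes 2/15.
Deceased: Bogdan. That 2/15 share is carried to generation 3.
At generation 3 (Czeslaw, Ludmila, Waclaw) there are 3 shares of (2/15)/3 = 2/45 each.
Living: Czeslaw and Ludmila — each takes 2/45.
Deceased: Waclaw. That 2/45 share is carried to generation 4.
At generation 4 (Agnieszka, Oleg, Jolanta, Halina) there are 4 shares of (2/45)/4 = 1/90 each.
Living: Agnieszka, Oleg, Jolanta, and Halina — each takes 1/90.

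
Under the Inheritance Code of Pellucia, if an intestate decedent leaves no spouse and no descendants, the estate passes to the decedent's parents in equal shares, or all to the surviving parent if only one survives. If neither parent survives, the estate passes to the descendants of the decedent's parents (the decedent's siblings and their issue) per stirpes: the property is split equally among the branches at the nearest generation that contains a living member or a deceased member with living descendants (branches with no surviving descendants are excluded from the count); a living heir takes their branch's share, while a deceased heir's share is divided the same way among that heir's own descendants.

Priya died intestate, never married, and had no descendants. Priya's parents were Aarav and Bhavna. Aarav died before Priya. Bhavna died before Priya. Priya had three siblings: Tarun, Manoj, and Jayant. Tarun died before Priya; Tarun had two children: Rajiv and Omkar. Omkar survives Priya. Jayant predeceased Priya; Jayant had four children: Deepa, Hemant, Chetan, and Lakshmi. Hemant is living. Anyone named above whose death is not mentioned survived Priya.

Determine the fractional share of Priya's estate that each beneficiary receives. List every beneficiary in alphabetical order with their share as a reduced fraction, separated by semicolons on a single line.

Chetan 1/12; Deepa 1/12; Hemant 1/12; Lakshmi 1/12; Manoj 1/3; Omkar 1/6; Rajiv 1/6

Neither parent survives and there are no descendants, so the estate passes to Priya's siblings and their issue per stirpes.
The estate is divided into 3 equal shares of 1/3 among Tarun, Manoj, Jayant.
Tarun predeceased; the 1/3 allotted to Tarun's branch passes to Tarun's issue by representation.
The 1/3 is divided into 2 equal shares of 1/6 among Rajiv, Omkar.
Rajiv is living and takes 1/6.
Omkar is living and takes 1/6.
Manoj is living and takes 1/3.
Jayant predeceased; the 1/3 allotted to Jayant's branch passes to Jayant's issue by representation.
The 1/3 is divided into 4 equal shares of 1/12 among Deepa, Hemant, Chetan, Lakshmi.
Deepa is living and takes 1/12.
Hemant is living and takes 1/12.
Chetan is living and takes 1/12.
Lakshmi is living and takes 1/12.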